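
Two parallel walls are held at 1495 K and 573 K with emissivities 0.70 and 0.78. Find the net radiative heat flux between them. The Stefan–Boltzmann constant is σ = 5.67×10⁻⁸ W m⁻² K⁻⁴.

q ≈ 1.62×10^5 W/m²

For two large parallel gray plates, q = σ(T₁⁴ − T₂⁴) / (1/ε₁ + 1/ε₂ − 1).
1/ε₁ + 1/ε₂ − 1 = 1/0.70 + 1/0.78 − 1 = 1.711.
T₁⁴ − T₂⁴ = 5.00×10^12 − 1.08×10^11 = 4.89×10^12 K⁴.
q = 5.67×10⁻⁸ × 4.89×10^12 / 1.711 = 1.62×10^5 W/m².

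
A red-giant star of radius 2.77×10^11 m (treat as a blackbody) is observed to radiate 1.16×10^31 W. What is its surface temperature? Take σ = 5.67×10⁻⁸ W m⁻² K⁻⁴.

A = 4πr² = 4π × (2.77×10^11)² = 9.64×10^23 m².
From P = σAT⁴, T = (P / σA)^(1/4) = (1.16×10^31 / (5.67×10⁻⁸ × 9.64×10^23))^(1/4).
T = (2.12×10^14)^(1/4) = 3820 K.

T ≈ 3820 K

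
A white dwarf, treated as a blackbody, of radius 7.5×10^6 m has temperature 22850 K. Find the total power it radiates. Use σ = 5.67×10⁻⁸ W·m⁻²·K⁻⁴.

A = 4πr² = 4π × (7.5×10^6)² = 7.07×10^14 m².
P = σAT⁴ = 5.67×10⁻⁸ × 7.07×10^14 × (22850)⁴ = 5.67×10⁻⁸ × 7.07×10^14 × 2.73×10^17.
P = 1.09×10^25 W.

P ≈ 1.09×10^25 W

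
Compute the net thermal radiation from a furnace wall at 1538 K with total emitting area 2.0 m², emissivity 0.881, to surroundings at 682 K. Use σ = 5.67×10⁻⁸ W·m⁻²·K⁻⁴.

Q ≈ 5.37×10^5 W

Q = εσA(T⁴ − T_s⁴). T⁴ − T_s⁴ = (1538)⁴ − (682)⁴ = 5.60×10^12 − 2.16×10^11 = 5.38×10^12 K⁴.
Q = 0.881 × 5.67×10⁻⁸ × 2.00 × 5.38×10^12 = 5.37×10^5 W.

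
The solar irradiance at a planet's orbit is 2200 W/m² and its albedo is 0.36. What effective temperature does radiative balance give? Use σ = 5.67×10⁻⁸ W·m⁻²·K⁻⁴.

T ≈ 281 K

Power absorbed = (1−a)S·πR²; power emitted = 4πR²σT⁴. Equating and cancelling πR²:
T = ((1−a)S / 4σ)^(1/4) = (1410 / (4 × 5.67×10⁻⁸))^(1/4) = (6.21×10^9)^(1/4).
T = 281 K.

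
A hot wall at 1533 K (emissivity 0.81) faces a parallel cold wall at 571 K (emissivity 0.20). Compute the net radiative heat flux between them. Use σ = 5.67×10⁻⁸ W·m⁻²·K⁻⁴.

For two large parallel gray plates, q = σ(T₁⁴ − T₂⁴) / (1/ε₁ + 1/ε₂ − 1).
1/ε₁ + 1/ε₂ − 1 = 1/0.81 + 1/0.20 − 1 = 5.235.
T₁⁴ − T₂⁴ = 5.52×10^12 − 1.06×10^11 = 5.42×10^12 K⁴.
q = 5.67×10⁻⁸ × 5.42×10^12 / 5.235 = 58700 W/m².

q ≈ 58700 W/m²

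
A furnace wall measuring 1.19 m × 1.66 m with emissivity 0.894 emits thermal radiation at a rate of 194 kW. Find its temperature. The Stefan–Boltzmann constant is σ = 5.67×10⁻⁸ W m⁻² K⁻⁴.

T ≈ 1180 K

A = 1.19 × 1.66 = 1.98 m².
From P = εσAT⁴, T = (P / εσA)^(1/4) = (1.94×10^5 / (0.894 × 5.67×10⁻⁸ × 1.98))^(1/4).
T = (1.94×10^12)^(1/4) = 1180 K.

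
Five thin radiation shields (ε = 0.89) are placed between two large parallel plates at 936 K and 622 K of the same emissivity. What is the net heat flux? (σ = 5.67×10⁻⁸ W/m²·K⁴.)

q ≈ 4680 W/m²

Each of the 6 gaps contributes resistance (2/ε − 1) = 2/0.89 − 1 = 1.247; total = 7.483.
q = σ(T₁⁴ − T₂⁴) / 7.483 = 5.67×10⁻⁸ × 6.18×10^11 / 7.483 = 4680 W/m².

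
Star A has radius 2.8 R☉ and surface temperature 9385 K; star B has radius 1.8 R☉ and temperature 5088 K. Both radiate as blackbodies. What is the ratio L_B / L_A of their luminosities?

L = 4πR²σT⁴ ∝ R²T⁴, so L_B/L_A = (1.8/2.8)² × (5088/9385)⁴ = 0.413 × 0.0864 = 0.0357.

L_B/L_A ≈ 0.0357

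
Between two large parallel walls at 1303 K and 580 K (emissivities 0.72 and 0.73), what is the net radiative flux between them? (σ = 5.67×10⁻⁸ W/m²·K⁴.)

For two large parallel gray plates, q = σ(T₁⁴ − T₂⁴) / (1/ε₁ + 1/ε₂ − 1).
1/ε₁ + 1/ε₂ − 1 = 1/0.72 + 1/0.73 − 1 = 1.759.
T₁⁴ − T₂⁴ = 2.88×10^12 − 1.13×10^11 = 2.77×10^12 K⁴.
q = 5.67×10⁻⁸ × 2.77×10^12 / 1.759 = 89300 W/m².

q ≈ 89300 W/m²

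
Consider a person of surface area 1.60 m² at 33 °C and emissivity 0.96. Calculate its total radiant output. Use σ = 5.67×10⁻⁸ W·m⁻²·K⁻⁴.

33 °C = 306 K.
Stefan–Boltzmann: P = εσAT⁴ = 0.96 × 5.67×10⁻⁸ × 1.60 × (306)⁴ = 0.96 × 5.67×10⁻⁸ × 1.60 × 8.77×10^9.
P = 764 W.

P ≈ 764 W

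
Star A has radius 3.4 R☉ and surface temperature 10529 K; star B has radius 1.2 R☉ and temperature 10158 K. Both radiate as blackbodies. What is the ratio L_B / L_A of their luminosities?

L = 4πR²σT⁴ ∝ R²T⁴, so L_B/L_A = (1.2/3.4)² × (10158/10529)⁴ = 0.125 × 0.866 = 0.108.

L_B/L_A ≈ 0.108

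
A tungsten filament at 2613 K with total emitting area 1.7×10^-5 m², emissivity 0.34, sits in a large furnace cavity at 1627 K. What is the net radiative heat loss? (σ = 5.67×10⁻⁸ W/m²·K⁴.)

Q = εσA(T⁴ − T_s⁴). T⁴ − T_s⁴ = (2613)⁴ − (1627)⁴ = 4.66×10^13 − 7.01×10^12 = 3.96×10^13 K⁴.
Q = 0.34 × 5.67×10⁻⁸ × 1.70×10^-5 × 3.96×10^13 = 13.0 W.

Q ≈ 13.0 W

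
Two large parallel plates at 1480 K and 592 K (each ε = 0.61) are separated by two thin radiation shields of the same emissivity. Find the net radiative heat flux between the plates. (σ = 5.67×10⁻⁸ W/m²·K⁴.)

q ≈ 38800 W/m²

Each of the 3 gaps contributes resistance (2/ε − 1) = 2/0.61 − 1 = 2.279; total = 6.836.
q = σ(T₁⁴ − T₂⁴) / 6.836 = 5.67×10⁻⁸ × 4.68×10^12 / 6.836 = 38800 W/m².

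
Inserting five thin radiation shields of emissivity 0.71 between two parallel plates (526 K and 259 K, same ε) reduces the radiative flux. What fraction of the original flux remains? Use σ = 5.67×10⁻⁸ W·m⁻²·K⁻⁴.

ratio ≈ 0.167

With N identical shields there are N+1 = 6 gaps in series, each with the same radiative resistance, so the flux falls to 1/(N+1) of its unshielded value.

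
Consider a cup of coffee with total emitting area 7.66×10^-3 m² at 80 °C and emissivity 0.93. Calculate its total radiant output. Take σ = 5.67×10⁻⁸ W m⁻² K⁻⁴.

80 °C = 353 K.
P = εσAT⁴ = 0.93 × 5.67×10⁻⁸ × 7.66×10^-3 × (353)⁴ = 0.93 × 5.67×10⁻⁸ × 7.66×10^-3 × 1.55×10^10.
P = 6.27 W.

P ≈ 6.27 W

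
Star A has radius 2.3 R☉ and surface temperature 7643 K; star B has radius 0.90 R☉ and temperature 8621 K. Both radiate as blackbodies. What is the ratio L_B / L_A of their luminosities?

L_B/L_A ≈ 0.248

L = 4πR²σT⁴ ∝ R²T⁴, so L_B/L_A = (0.90/2.3)² × (8621/7643)⁴ = 0.153 × 1.62 = 0.248.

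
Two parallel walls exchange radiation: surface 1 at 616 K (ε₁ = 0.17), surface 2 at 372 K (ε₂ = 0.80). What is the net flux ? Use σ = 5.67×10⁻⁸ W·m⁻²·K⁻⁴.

q ≈ 1150 W/m²

For two large parallel gray plates, q = σ(T₁⁴ − T₂⁴) / (1/ε₁ + 1/ε₂ − 1).
1/ε₁ + 1/ε₂ − 1 = 1/0.17 + 1/0.80 − 1 = 6.132.
T₁⁴ − T₂⁴ = 1.44×10^11 − 1.92×10^10 = 1.25×10^11 K⁴.
q = 5.67×10⁻⁸ × 1.25×10^11 / 6.132 = 1150 W/m².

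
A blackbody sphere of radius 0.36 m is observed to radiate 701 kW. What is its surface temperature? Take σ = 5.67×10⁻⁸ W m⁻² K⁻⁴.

A = 4πr² = 4π × (0.36)² = 1.63 m².
From P = σAT⁴, T = (P / σA)^(1/4) = (7.01×10^5 / (5.67×10⁻⁸ × 1.63))^(1/4).
T = (7.59×10^12)^(1/4) = 1660 K.

T ≈ 1660 K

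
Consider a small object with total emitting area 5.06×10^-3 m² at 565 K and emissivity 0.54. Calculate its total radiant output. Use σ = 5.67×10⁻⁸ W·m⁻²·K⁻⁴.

Stefan–Boltzmann: P = εσAT⁴ = 0.54 × 5.67×10⁻⁸ × 5.06×10^-3 × (565)⁴ = 0.54 × 5.67×10⁻⁸ × 5.06×10^-3 × 1.02×10^11.
P = 15.8 W.

P ≈ 15.8 W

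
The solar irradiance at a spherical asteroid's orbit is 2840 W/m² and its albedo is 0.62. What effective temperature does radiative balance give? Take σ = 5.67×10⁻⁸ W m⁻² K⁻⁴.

T ≈ 263 K

Power absorbed = (1−a)S·πR²; power emitted = 4πR²σT⁴. Equating and cancelling πR²:
T = ((1−a)S / 4σ)^(1/4) = (1080 / (4 × 5.67×10⁻⁸))^(1/4) = (4.76×10^9)^(1/4).
T = 263 K.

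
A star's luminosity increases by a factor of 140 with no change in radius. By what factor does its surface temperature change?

factor ≈ 3.44

P ∝ T⁴ ⇒ T ∝ P^(1/4), so T scales by (140)^(1/4) = 3.44.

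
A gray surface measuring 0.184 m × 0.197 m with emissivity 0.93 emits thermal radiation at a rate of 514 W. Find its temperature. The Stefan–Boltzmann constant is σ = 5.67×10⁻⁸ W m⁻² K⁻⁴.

T ≈ 720 K

A = 0.184 × 0.197 = 0.0362 m².
From P = εσAT⁴, T = (P / εσA)^(1/4) = (514 / (0.93 × 5.67×10⁻⁸ × 0.0362))^(1/4).
T = (2.69×10^11)^(1/4) = 720 K.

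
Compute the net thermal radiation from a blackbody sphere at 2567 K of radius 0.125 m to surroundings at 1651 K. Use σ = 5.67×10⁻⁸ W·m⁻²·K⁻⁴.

A = 4πr² = 4π × (0.125)² = 0.196 m².
Q = σA(T⁴ − T_s⁴). T⁴ − T_s⁴ = (2567)⁴ − (1651)⁴ = 4.34×10^13 − 7.43×10^12 = 3.60×10^13 K⁴.
Q = 5.67×10⁻⁸ × 0.196 × 3.60×10^13 = 4.01×10^5 W.

Q ≈ 4.01×10^5 W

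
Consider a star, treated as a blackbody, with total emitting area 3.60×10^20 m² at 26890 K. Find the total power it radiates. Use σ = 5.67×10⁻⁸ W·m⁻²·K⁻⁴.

P ≈ 1.07×10^31 W

P = σAT⁴ = 5.67×10⁻⁸ × 3.60×10^20 × (26890)⁴ = 5.67×10⁻⁸ × 3.60×10^20 × 5.23×10^17.
P = 1.07×10^31 W.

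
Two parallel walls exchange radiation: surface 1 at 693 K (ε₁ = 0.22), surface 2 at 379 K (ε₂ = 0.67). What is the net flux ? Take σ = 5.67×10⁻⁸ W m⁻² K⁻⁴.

For two large parallel gray plates, q = σ(T₁⁴ − T₂⁴) / (1/ε₁ + 1/ε₂ − 1).
1/ε₁ + 1/ε₂ − 1 = 1/0.22 + 1/0.67 − 1 = 5.038.
T₁⁴ − T₂⁴ = 2.31×10^11 − 2.06×10^10 = 2.10×10^11 K⁴.
q = 5.67×10⁻⁸ × 2.10×10^11 / 5.038 = 2360 W/m².

q ≈ 2360 W/m²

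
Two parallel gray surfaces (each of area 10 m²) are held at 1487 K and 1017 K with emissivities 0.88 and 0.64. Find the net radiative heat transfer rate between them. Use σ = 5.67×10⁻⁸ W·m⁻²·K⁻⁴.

For two large parallel gray plates, q = σ(T₁⁴ − T₂⁴) / (1/ε₁ + 1/ε₂ − 1).
1/ε₁ + 1/ε₂ − 1 = 1/0.88 + 1/0.64 − 1 = 1.699.
T₁⁴ − T₂⁴ = 4.89×10^12 − 1.07×10^12 = 3.82×10^12 K⁴.
q = 5.67×10⁻⁸ × 3.82×10^12 / 1.699 = 1.27×10^5 W/m².
Q = q·A = 1.27×10^5 × 10 = 1.27×10^6 W.

Q ≈ 1.27×10^6 W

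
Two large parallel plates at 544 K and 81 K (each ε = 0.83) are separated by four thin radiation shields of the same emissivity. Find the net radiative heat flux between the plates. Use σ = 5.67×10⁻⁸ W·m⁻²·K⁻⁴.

Each of the 5 gaps contributes resistance (2/ε − 1) = 2/0.83 − 1 = 1.410; total = 7.048.
q = σ(T₁⁴ − T₂⁴) / 7.048 = 5.67×10⁻⁸ × 8.75×10^10 / 7.048 = 704 W/m².

q ≈ 704 W/m²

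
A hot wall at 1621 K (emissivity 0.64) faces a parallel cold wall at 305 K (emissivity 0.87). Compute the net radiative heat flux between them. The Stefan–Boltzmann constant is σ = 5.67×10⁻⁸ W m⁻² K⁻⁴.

For two large parallel gray plates, q = σ(T₁⁴ − T₂⁴) / (1/ε₁ + 1/ε₂ − 1).
1/ε₁ + 1/ε₂ − 1 = 1/0.64 + 1/0.87 − 1 = 1.712.
T₁⁴ − T₂⁴ = 6.90×10^12 − 8.65×10^9 = 6.90×10^12 K⁴.
q = 5.67×10⁻⁸ × 6.90×10^12 / 1.712 = 2.28×10^5 W/m².

q ≈ 2.28×10^5 W/m²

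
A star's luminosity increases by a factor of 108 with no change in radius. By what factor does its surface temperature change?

P ∝ T⁴ ⇒ T ∝ P^(1/4), so T scales by (108)^(1/4) = 3.22.

factor ≈ 3.22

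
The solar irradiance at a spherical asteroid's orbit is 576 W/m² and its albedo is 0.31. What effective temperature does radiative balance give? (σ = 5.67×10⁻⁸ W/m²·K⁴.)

Power absorbed = (1−a)S·πR²; power emitted = 4πR²σT⁴. Equating and cancelling πR²:
T = ((1−a)S / 4σ)^(1/4) = (397 / (4 × 5.67×10⁻⁸))^(1/4) = (1.75×10^9)^(1/4).
T = 205 K.

T ≈ 205 K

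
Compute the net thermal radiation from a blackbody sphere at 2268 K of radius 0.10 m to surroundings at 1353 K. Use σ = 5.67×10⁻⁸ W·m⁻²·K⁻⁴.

Q ≈ 1.65×10^5 W

A = 4πr² = 4π × (0.10)² = 0.126 m².
Q = σA(T⁴ − T_s⁴). T⁴ − T_s⁴ = (2268)⁴ − (1353)⁴ = 2.65×10^13 − 3.35×10^12 = 2.31×10^13 K⁴.
Q = 5.67×10⁻⁸ × 0.126 × 2.31×10^13 = 1.65×10^5 W.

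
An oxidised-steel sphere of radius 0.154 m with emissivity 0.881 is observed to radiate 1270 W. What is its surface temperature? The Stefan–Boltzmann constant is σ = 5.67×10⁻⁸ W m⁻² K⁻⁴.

A = 4πr² = 4π × (0.154)² = 0.298 m².
From P = εσAT⁴, T = (P / εσA)^(1/4) = (1270 / (0.881 × 5.67×10⁻⁸ × 0.298))^(1/4).
T = (8.53×10^10)^(1/4) = 540 K.

T ≈ 540 K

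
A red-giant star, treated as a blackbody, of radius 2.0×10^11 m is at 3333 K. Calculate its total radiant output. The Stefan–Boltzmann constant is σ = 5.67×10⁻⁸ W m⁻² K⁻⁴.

P ≈ 3.52×10^30 W

A = 4πr² = 4π × (2.0×10^11)² = 5.03×10^23 m².
P = σAT⁴ = 5.67×10⁻⁸ × 5.03×10^23 × (3333)⁴ = 5.67×10⁻⁸ × 5.03×10^23 × 1.23×10^14.
P = 3.52×10^30 W.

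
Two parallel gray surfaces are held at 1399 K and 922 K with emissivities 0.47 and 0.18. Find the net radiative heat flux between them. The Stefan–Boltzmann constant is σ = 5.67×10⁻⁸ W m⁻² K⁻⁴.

q ≈ 26400 W/m²

For two large parallel gray plates, q = σ(T₁⁴ − T₂⁴) / (1/ε₁ + 1/ε₂ − 1).
1/ε₁ + 1/ε₂ − 1 = 1/0.47 + 1/0.18 − 1 = 6.683.
T₁⁴ − T₂⁴ = 3.83×10^12 − 7.23×10^11 = 3.11×10^12 K⁴.
q = 5.67×10⁻⁸ × 3.11×10^12 / 6.683 = 26400 W/m².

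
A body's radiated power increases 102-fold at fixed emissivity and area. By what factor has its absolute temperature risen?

P ∝ T⁴ ⇒ T ∝ P^(1/4), so T scales by (102)^(1/4) = 3.18.

factor ≈ 3.18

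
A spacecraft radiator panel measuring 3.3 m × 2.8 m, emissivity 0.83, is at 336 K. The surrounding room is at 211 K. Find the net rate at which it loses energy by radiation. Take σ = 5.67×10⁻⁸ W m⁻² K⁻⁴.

Q ≈ 4680 W

A = 3.3 × 2.8 = 9.24 m².
Q = εσA(T⁴ − T_s⁴). T⁴ − T_s⁴ = (336)⁴ − (211)⁴ = 1.27×10^10 − 1.98×10^9 = 1.08×10^10 K⁴.
Q = 0.83 × 5.67×10⁻⁸ × 9.24 × 1.08×10^10 = 4680 W.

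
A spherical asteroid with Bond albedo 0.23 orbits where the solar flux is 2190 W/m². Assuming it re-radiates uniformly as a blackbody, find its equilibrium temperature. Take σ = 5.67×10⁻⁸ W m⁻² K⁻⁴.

Power absorbed = (1−a)S·πR²; power emitted = 4πR²σT⁴. Equating and cancelling πR²:
T = ((1−a)S / 4σ)^(1/4) = (1690 / (4 × 5.67×10⁻⁸))^(1/4) = (7.44×10^9)^(1/4).
T = 294 K.

T ≈ 294 K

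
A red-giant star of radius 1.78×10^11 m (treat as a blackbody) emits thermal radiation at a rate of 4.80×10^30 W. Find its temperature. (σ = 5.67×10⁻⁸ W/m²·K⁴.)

A = 4πr² = 4π × (1.78×10^11)² = 3.98×10^23 m².
From P = σAT⁴, T = (P / σA)^(1/4) = (4.80×10^30 / (5.67×10⁻⁸ × 3.98×10^23))^(1/4).
T = (2.13×10^14)^(1/4) = 3820 K.

T ≈ 3820 K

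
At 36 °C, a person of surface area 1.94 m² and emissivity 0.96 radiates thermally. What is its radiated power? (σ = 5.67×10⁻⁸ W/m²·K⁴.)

P ≈ 963 W

36 °C = 309 K.
P = εσAT⁴ = 0.96 × 5.67×10⁻⁸ × 1.94 × (309)⁴ = 0.96 × 5.67×10⁻⁸ × 1.94 × 9.12×10^9.
P = 963 W.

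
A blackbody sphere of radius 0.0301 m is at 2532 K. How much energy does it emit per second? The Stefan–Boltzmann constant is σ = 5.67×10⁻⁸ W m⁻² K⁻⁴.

A = 4πr² = 4π × (0.0301)² = 0.0114 m².
P = σAT⁴ = 5.67×10⁻⁸ × 0.0114 × (2532)⁴ = 5.67×10⁻⁸ × 0.0114 × 4.11×10^13.
P = 26500 W.

P ≈ 26500 W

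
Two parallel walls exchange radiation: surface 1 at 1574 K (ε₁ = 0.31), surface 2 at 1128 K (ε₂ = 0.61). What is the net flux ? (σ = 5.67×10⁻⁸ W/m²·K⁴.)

For two large parallel gray plates, q = σ(T₁⁴ − T₂⁴) / (1/ε₁ + 1/ε₂ − 1).
1/ε₁ + 1/ε₂ − 1 = 1/0.31 + 1/0.61 − 1 = 3.865.
T₁⁴ − T₂⁴ = 6.14×10^12 − 1.62×10^12 = 4.52×10^12 K⁴.
q = 5.67×10⁻⁸ × 4.52×10^12 / 3.865 = 66300 W/m².

q ≈ 66300 W/m²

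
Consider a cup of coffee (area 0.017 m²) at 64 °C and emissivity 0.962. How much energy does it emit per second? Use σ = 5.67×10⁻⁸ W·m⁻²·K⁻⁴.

64 °C = 337 K.
Stefan–Boltzmann: P = εσAT⁴ = 0.962 × 5.67×10⁻⁸ × 0.0170 × (337)⁴ = 0.962 × 5.67×10⁻⁸ × 0.0170 × 1.29×10^10.
P = 12.0 W.

P ≈ 12.0 W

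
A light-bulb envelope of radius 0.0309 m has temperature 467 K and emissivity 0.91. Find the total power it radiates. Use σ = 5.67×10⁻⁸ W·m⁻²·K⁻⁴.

A = 4πr² = 4π × (0.0309)² = 0.0120 m².
P = εσAT⁴ = 0.91 × 5.67×10⁻⁸ × 0.0120 × (467)⁴ = 0.91 × 5.67×10⁻⁸ × 0.0120 × 4.76×10^10.
P = 29.4 W.

P ≈ 29.4 W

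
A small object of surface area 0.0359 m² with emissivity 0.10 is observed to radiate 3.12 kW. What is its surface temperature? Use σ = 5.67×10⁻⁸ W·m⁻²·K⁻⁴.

From P = εσAT⁴, T = (P / εσA)^(1/4) = (3120 / (0.10 × 5.67×10⁻⁸ × 0.0359))^(1/4).
T = (1.53×10^13)^(1/4) = 1980 K.

T ≈ 1980 K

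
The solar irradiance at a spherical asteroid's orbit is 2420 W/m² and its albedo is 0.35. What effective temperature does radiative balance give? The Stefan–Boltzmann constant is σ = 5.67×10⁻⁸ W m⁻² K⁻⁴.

T ≈ 289 K

Power absorbed = (1−a)S·πR²; power emitted = 4πR²σT⁴. Equating and cancelling πR²:
T = ((1−a)S / 4σ)^(1/4) = (1570 / (4 × 5.67×10⁻⁸))^(1/4) = (6.94×10^9)^(1/4).
T = 289 K.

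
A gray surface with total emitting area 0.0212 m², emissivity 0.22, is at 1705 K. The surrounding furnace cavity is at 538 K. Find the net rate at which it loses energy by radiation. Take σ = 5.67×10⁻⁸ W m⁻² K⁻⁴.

Q = εσA(T⁴ − T_s⁴). T⁴ − T_s⁴ = (1705)⁴ − (538)⁴ = 8.45×10^12 − 8.38×10^10 = 8.37×10^12 K⁴.
Q = 0.22 × 5.67×10⁻⁸ × 0.0212 × 8.37×10^12 = 2210 W.

Q ≈ 2210 W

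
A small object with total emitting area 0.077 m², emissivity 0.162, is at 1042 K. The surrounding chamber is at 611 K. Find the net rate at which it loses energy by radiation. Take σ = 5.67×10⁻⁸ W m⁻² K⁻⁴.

Q ≈ 735 W

Q = εσA(T⁴ − T_s⁴). T⁴ − T_s⁴ = (1042)⁴ − (611)⁴ = 1.18×10^12 − 1.39×10^11 = 1.04×10^12 K⁴.
Q = 0.162 × 5.67×10⁻⁸ × 0.0770 × 1.04×10^12 = 735 W.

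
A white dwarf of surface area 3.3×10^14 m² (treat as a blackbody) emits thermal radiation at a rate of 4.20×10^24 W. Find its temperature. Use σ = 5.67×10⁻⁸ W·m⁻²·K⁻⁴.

From P = σAT⁴, T = (P / σA)^(1/4) = (4.20×10^24 / (5.67×10⁻⁸ × 3.30×10^14))^(1/4).
T = (2.24×10^17)^(1/4) = 21800 K.

T ≈ 21800 K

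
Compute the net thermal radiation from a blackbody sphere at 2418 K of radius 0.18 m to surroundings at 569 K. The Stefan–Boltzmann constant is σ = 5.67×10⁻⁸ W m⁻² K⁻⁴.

A = 4πr² = 4π × (0.18)² = 0.407 m².
Q = σA(T⁴ − T_s⁴). T⁴ − T_s⁴ = (2418)⁴ − (569)⁴ = 3.42×10^13 − 1.05×10^11 = 3.41×10^13 K⁴.
Q = 5.67×10⁻⁸ × 0.407 × 3.41×10^13 = 7.87×10^5 W.

Q ≈ 7.87×10^5 W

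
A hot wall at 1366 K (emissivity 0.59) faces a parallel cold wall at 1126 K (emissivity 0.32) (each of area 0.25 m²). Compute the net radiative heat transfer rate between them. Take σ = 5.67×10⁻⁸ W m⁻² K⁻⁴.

For two large parallel gray plates, q = σ(T₁⁴ − T₂⁴) / (1/ε₁ + 1/ε₂ − 1).
1/ε₁ + 1/ε₂ − 1 = 1/0.59 + 1/0.32 − 1 = 3.820.
T₁⁴ − T₂⁴ = 3.48×10^12 − 1.61×10^12 = 1.87×10^12 K⁴.
q = 5.67×10⁻⁸ × 1.87×10^12 / 3.820 = 27800 W/m².
Q = q·A = 27800 × 0.25 = 6960 W.

Q ≈ 6960 W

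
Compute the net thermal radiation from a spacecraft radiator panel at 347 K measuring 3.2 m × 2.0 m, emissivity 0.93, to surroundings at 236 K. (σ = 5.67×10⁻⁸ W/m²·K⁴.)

A = 3.2 × 2.0 = 6.40 m².
Q = εσA(T⁴ − T_s⁴). T⁴ − T_s⁴ = (347)⁴ − (236)⁴ = 1.45×10^10 − 3.10×10^9 = 1.14×10^10 K⁴.
Q = 0.93 × 5.67×10⁻⁸ × 6.40 × 1.14×10^10 = 3850 W.

Q ≈ 3850 W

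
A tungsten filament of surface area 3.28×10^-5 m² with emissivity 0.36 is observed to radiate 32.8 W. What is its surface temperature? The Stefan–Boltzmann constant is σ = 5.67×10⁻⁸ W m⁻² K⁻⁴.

From P = εσAT⁴, T = (P / εσA)^(1/4) = (32.8 / (0.36 × 5.67×10⁻⁸ × 3.28×10^-5))^(1/4).
T = (4.90×10^13)^(1/4) = 2650 K.

T ≈ 2650 K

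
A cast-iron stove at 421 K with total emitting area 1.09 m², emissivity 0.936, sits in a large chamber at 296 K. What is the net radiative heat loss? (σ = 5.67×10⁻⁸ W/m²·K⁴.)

Q = εσA(T⁴ − T_s⁴). T⁴ − T_s⁴ = (421)⁴ − (296)⁴ = 3.14×10^10 − 7.68×10^9 = 2.37×10^10 K⁴.
Q = 0.936 × 5.67×10⁻⁸ × 1.09 × 2.37×10^10 = 1370 W.

Q ≈ 1370 W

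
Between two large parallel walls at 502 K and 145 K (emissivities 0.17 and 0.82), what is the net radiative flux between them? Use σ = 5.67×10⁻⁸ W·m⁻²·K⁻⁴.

For two large parallel gray plates, q = σ(T₁⁴ − T₂⁴) / (1/ε₁ + 1/ε₂ − 1).
1/ε₁ + 1/ε₂ − 1 = 1/0.17 + 1/0.82 − 1 = 6.102.
T₁⁴ − T₂⁴ = 6.35×10^10 − 4.42×10^8 = 6.31×10^10 K⁴.
q = 5.67×10⁻⁸ × 6.31×10^10 / 6.102 = 586 W/m².

q ≈ 586 W/m²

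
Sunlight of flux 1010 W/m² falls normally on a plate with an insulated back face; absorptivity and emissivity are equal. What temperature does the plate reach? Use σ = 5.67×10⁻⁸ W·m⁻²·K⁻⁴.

Absorbed flux αS = emitted flux εσT⁴ (one radiating face); with α = ε, T = (S/σ)^(1/4).
T = (1010 / 5.67×10⁻⁸)^(1/4) = (1.78×10^10)^(1/4).
T = 365 K.

T ≈ 365 K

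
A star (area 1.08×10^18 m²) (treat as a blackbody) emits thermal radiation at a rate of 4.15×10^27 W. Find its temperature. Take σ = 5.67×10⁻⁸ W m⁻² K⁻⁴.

From P = σAT⁴, T = (P / σA)^(1/4) = (4.15×10^27 / (5.67×10⁻⁸ × 1.08×10^18))^(1/4).
T = (6.78×10^16)^(1/4) = 16100 K.

T ≈ 16100 K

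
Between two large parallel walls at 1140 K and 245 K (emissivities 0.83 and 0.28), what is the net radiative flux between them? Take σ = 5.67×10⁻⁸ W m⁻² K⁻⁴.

q ≈ 25300 W/m²

For two large parallel gray plates, q = σ(T₁⁴ − T₂⁴) / (1/ε₁ + 1/ε₂ − 1).
1/ε₁ + 1/ε₂ − 1 = 1/0.83 + 1/0.28 − 1 = 3.776.
T₁⁴ − T₂⁴ = 1.69×10^12 − 3.60×10^9 = 1.69×10^12 K⁴.
q = 5.67×10⁻⁸ × 1.69×10^12 / 3.776 = 25300 W/m².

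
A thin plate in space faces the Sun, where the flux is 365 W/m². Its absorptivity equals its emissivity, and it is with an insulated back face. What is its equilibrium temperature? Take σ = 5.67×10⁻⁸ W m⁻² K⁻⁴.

Absorbed flux αS = emitted flux εσT⁴ (one radiating face); with α = ε, T = (S/σ)^(1/4).
T = (365 / 5.67×10⁻⁸)^(1/4) = (6.44×10^9)^(1/4).
T = 283 K.

T ≈ 283 K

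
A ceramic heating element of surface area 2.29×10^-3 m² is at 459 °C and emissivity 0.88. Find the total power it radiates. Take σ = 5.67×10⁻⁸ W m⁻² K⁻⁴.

P ≈ 32.8 W

459 °C = 732 K.
Stefan–Boltzmann: P = εσAT⁴ = 0.88 × 5.67×10⁻⁸ × 2.29×10^-3 × (732)⁴ = 0.88 × 5.67×10⁻⁸ × 2.29×10^-3 × 2.87×10^11.
P = 32.8 W.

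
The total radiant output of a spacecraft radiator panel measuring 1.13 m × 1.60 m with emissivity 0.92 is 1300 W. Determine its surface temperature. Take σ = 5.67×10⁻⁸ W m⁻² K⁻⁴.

A = 1.13 × 1.60 = 1.81 m².
From P = εσAT⁴, T = (P / εσA)^(1/4) = (1300 / (0.92 × 5.67×10⁻⁸ × 1.81))^(1/4).
T = (1.38×10^10)^(1/4) = 343 K.

T ≈ 343 K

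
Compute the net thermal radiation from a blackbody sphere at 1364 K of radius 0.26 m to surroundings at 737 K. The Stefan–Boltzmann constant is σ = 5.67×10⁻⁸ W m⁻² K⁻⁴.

Q ≈ 1.53×10^5 W

A = 4πr² = 4π × (0.26)² = 0.849 m².
Q = σA(T⁴ − T_s⁴). T⁴ − T_s⁴ = (1364)⁴ − (737)⁴ = 3.46×10^12 − 2.95×10^11 = 3.17×10^12 K⁴.
Q = 5.67×10⁻⁸ × 0.849 × 3.17×10^12 = 1.53×10^5 W.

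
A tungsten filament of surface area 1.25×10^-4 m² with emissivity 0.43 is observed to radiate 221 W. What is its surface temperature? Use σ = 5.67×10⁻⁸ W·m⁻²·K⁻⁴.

From P = εσAT⁴, T = (P / εσA)^(1/4) = (221 / (0.43 × 5.67×10⁻⁸ × 1.25×10^-4))^(1/4).
T = (7.25×10^13)^(1/4) = 2920 K.

T ≈ 2920 K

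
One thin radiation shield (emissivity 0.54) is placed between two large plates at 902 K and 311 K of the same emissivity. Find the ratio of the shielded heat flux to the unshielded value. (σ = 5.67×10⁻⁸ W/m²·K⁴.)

ratio ≈ 0.500

With N identical shields there are N+1 = 2 gaps in series, each with the same radiative resistance, so the flux falls to 1/(N+1) of its unshielded value.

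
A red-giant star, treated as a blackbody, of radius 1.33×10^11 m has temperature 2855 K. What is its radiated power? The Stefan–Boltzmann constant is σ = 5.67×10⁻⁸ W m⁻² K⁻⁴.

A = 4πr² = 4π × (1.33×10^11)² = 2.22×10^23 m².
P = σAT⁴ = 5.67×10⁻⁸ × 2.22×10^23 × (2855)⁴ = 5.67×10⁻⁸ × 2.22×10^23 × 6.64×10^13.
P = 8.37×10^29 W.

P ≈ 8.37×10^29 W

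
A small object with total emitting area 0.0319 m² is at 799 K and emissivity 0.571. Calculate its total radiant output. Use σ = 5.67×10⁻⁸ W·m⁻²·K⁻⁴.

P = εσAT⁴ = 0.571 × 5.67×10⁻⁸ × 0.0319 × (799)⁴ = 0.571 × 5.67×10⁻⁸ × 0.0319 × 4.08×10^11.
P = 421 W.

P ≈ 421 W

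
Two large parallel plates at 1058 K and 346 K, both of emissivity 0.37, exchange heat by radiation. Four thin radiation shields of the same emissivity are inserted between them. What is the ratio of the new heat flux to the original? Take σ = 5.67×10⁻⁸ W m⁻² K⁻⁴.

With N identical shields there are N+1 = 5 gaps in series, each with the same radiative resistance, so the flux falls to 1/(N+1) of its unshielded value.

ratio ≈ 0.200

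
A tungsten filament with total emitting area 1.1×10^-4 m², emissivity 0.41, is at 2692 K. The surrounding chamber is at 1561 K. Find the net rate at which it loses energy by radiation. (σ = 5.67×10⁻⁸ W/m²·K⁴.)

Q = εσA(T⁴ − T_s⁴). T⁴ − T_s⁴ = (2692)⁴ − (1561)⁴ = 5.25×10^13 − 5.94×10^12 = 4.66×10^13 K⁴.
Q = 0.41 × 5.67×10⁻⁸ × 1.10×10^-4 × 4.66×10^13 = 119 W.

Q ≈ 119 W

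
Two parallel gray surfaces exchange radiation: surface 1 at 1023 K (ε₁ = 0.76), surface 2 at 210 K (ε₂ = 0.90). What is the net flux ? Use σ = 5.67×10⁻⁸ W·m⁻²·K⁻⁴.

q ≈ 43400 W/m²

For two large parallel gray plates, q = σ(T₁⁴ − T₂⁴) / (1/ε₁ + 1/ε₂ − 1).
1/ε₁ + 1/ε₂ − 1 = 1/0.76 + 1/0.90 − 1 = 1.427.
T₁⁴ − T₂⁴ = 1.10×10^12 − 1.94×10^9 = 1.09×10^12 K⁴.
q = 5.67×10⁻⁸ × 1.09×10^12 / 1.427 = 43400 W/m².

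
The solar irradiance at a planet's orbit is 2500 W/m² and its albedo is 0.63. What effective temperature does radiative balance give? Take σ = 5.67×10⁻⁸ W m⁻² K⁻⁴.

Power absorbed = (1−a)S·πR²; power emitted = 4πR²σT⁴. Equating and cancelling πR²:
T = ((1−a)S / 4σ)^(1/4) = (925 / (4 × 5.67×10⁻⁸))^(1/4) = (4.08×10^9)^(1/4).
T = 253 K.

T ≈ 253 K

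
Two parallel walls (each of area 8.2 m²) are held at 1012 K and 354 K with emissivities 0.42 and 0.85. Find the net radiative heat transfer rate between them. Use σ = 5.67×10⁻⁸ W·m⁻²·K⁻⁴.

For two large parallel gray plates, q = σ(T₁⁴ − T₂⁴) / (1/ε₁ + 1/ε₂ − 1).
1/ε₁ + 1/ε₂ − 1 = 1/0.42 + 1/0.85 − 1 = 2.557.
T₁⁴ − T₂⁴ = 1.05×10^12 − 1.57×10^10 = 1.03×10^12 K⁴.
q = 5.67×10⁻⁸ × 1.03×10^12 / 2.557 = 22900 W/m².
Q = q·A = 22900 × 8.2 = 1.88×10^5 W.

Q ≈ 1.88×10^5 W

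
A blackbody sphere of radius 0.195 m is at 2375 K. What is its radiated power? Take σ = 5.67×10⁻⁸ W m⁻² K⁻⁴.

A = 4πr² = 4π × (0.195)² = 0.478 m².
P = σAT⁴ = 5.67×10⁻⁸ × 0.478 × (2375)⁴ = 5.67×10⁻⁸ × 0.478 × 3.18×10^13.
P = 8.62×10^5 W.

P ≈ 8.62×10^5 W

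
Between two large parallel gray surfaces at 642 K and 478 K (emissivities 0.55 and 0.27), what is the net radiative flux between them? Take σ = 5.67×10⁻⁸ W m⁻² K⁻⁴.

For two large parallel gray plates, q = σ(T₁⁴ − T₂⁴) / (1/ε₁ + 1/ε₂ − 1).
1/ε₁ + 1/ε₂ − 1 = 1/0.55 + 1/0.27 − 1 = 4.522.
T₁⁴ − T₂⁴ = 1.70×10^11 − 5.22×10^10 = 1.18×10^11 K⁴.
q = 5.67×10⁻⁸ × 1.18×10^11 / 4.522 = 1480 W/m².

q ≈ 1480 W/m²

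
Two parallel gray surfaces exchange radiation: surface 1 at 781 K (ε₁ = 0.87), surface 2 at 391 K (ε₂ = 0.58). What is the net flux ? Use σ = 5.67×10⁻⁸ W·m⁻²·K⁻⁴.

q ≈ 10600 W/m²

For two large parallel gray plates, q = σ(T₁⁴ − T₂⁴) / (1/ε₁ + 1/ε₂ − 1).
1/ε₁ + 1/ε₂ − 1 = 1/0.87 + 1/0.58 − 1 = 1.874.
T₁⁴ − T₂⁴ = 3.72×10^11 − 2.34×10^10 = 3.49×10^11 K⁴.
q = 5.67×10⁻⁸ × 3.49×10^11 / 1.874 = 10600 W/m².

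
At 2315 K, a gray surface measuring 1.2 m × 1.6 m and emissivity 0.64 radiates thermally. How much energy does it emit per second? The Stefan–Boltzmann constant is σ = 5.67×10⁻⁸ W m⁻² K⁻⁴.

P ≈ 2.00×10^6 W

A = 1.2 × 1.6 = 1.92 m².
P = εσAT⁴ = 0.64 × 5.67×10⁻⁸ × 1.92 × (2315)⁴ = 0.64 × 5.67×10⁻⁸ × 1.92 × 2.87×10^13.
P = 2.00×10^6 W.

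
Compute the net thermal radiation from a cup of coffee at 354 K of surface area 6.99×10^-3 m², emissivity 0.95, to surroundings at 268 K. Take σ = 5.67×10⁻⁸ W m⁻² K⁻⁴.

Q ≈ 3.97 W

Q = εσA(T⁴ − T_s⁴). T⁴ − T_s⁴ = (354)⁴ − (268)⁴ = 1.57×10^10 − 5.16×10^9 = 1.05×10^10 K⁴.
Q = 0.95 × 5.67×10⁻⁸ × 6.99×10^-3 × 1.05×10^10 = 3.97 W.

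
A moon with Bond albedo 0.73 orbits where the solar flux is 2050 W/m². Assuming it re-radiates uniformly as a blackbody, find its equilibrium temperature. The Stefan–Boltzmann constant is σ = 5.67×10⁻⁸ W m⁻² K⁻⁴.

T ≈ 222 K

Power absorbed = (1−a)S·πR²; power emitted = 4πR²σT⁴. Equating and cancelling πR²:
T = ((1−a)S / 4σ)^(1/4) = (554 / (4 × 5.67×10⁻⁸))^(1/4) = (2.44×10^9)^(1/4).
T = 222 K.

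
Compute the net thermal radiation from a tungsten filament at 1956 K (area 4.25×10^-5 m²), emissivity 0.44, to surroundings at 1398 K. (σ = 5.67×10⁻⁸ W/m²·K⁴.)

Q ≈ 11.5 W

Q = εσA(T⁴ − T_s⁴). T⁴ − T_s⁴ = (1956)⁴ − (1398)⁴ = 1.46×10^13 − 3.82×10^12 = 1.08×10^13 K⁴.
Q = 0.44 × 5.67×10⁻⁸ × 4.25×10^-5 × 1.08×10^13 = 11.5 W.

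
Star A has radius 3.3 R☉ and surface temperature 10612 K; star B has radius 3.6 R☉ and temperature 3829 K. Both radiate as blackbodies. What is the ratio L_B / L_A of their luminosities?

L_B/L_A ≈ 0.0202

L = 4πR²σT⁴ ∝ R²T⁴, so L_B/L_A = (3.6/3.3)² × (3829/10612)⁴ = 1.19 × 0.0169 = 0.0202.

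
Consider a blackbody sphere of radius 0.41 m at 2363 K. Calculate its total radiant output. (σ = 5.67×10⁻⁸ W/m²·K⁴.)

P ≈ 3.73×10^6 W

A = 4πr² = 4π × (0.41)² = 2.11 m².
P = σAT⁴ = 5.67×10⁻⁸ × 2.11 × (2363)⁴ = 5.67×10⁻⁸ × 2.11 × 3.12×10^13.
P = 3.73×10^6 W.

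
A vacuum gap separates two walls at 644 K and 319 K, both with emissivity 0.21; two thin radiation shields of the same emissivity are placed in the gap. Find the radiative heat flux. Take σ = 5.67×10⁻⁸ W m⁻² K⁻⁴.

Each of the 3 gaps contributes resistance (2/ε − 1) = 2/0.21 − 1 = 8.524; total = 25.57.
q = σ(T₁⁴ − T₂⁴) / 25.57 = 5.67×10⁻⁸ × 1.62×10^11 / 25.57 = 358 W/m².

q ≈ 358 W/m²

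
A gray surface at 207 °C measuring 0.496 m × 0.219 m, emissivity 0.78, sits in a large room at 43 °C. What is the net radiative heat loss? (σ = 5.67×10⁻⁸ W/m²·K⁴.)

A = 0.496 × 0.219 = 0.109 m².
Convert: 207 °C = 480 K; 43 °C = 316 K.
Q = εσA(T⁴ − T_s⁴). T⁴ − T_s⁴ = (480)⁴ − (316)⁴ = 5.31×10^10 − 9.97×10^9 = 4.31×10^10 K⁴.
Q = 0.78 × 5.67×10⁻⁸ × 0.109 × 4.31×10^10 = 207 W.

Q ≈ 207 W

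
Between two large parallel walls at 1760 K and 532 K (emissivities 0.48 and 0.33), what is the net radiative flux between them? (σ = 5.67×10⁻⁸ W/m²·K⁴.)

For two large parallel gray plates, q = σ(T₁⁴ − T₂⁴) / (1/ε₁ + 1/ε₂ − 1).
1/ε₁ + 1/ε₂ − 1 = 1/0.48 + 1/0.33 − 1 = 4.114.
T₁⁴ − T₂⁴ = 9.60×10^12 − 8.01×10^10 = 9.52×10^12 K⁴.
q = 5.67×10⁻⁸ × 9.52×10^12 / 4.114 = 1.31×10^5 W/m².

q ≈ 1.31×10^5 W/m²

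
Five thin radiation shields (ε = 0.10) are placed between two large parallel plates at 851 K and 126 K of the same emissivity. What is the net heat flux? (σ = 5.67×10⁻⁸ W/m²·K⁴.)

q ≈ 261 W/m²

Each of the 6 gaps contributes resistance (2/ε − 1) = 2/0.10 − 1 = 19.00; total = 114.0.
q = σ(T₁⁴ − T₂⁴) / 114.0 = 5.67×10⁻⁸ × 5.24×10^11 / 114.0 = 261 W/m².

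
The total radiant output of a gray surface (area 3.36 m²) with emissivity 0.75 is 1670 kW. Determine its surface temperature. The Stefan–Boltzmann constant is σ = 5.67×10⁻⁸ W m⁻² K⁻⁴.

From P = εσAT⁴, T = (P / εσA)^(1/4) = (1.67×10^6 / (0.75 × 5.67×10⁻⁸ × 3.36))^(1/4).
T = (1.17×10^13)^(1/4) = 1850 K.

T ≈ 1850 K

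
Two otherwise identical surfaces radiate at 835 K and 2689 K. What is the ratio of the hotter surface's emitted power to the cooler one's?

P ∝ T⁴, so the ratio is (2689/835)⁴ = (3.220)⁴ = 108.

ratio ≈ 108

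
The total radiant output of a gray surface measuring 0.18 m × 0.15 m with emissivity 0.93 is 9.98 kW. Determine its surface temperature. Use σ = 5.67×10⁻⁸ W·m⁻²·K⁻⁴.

T ≈ 1630 K

A = 0.18 × 0.15 = 0.0270 m².
From P = εσAT⁴, T = (P / εσA)^(1/4) = (9980 / (0.93 × 5.67×10⁻⁸ × 0.0270))^(1/4).
T = (7.01×10^12)^(1/4) = 1630 K.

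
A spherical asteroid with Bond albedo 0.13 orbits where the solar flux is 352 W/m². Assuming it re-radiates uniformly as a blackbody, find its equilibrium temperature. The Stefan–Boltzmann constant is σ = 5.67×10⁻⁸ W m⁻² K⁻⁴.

Power absorbed = (1−a)S·πR²; power emitted = 4πR²σT⁴. Equating and cancelling πR²:
T = ((1−a)S / 4σ)^(1/4) = (306 / (4 × 5.67×10⁻⁸))^(1/4) = (1.35×10^9)^(1/4).
T = 192 K.

T ≈ 192 K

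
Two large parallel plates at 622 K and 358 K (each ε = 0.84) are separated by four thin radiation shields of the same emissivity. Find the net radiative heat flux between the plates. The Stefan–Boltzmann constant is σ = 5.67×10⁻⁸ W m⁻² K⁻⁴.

q ≈ 1090 W/m²

Each of the 5 gaps contributes resistance (2/ε − 1) = 2/0.84 − 1 = 1.381; total = 6.905.
q = σ(T₁⁴ − T₂⁴) / 6.905 = 5.67×10⁻⁸ × 1.33×10^11 / 6.905 = 1090 W/m².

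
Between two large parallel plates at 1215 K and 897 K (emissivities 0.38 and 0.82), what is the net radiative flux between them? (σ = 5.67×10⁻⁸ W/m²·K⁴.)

q ≈ 30500 W/m²

For two large parallel gray plates, q = σ(T₁⁴ − T₂⁴) / (1/ε₁ + 1/ε₂ − 1).
1/ε₁ + 1/ε₂ − 1 = 1/0.38 + 1/0.82 − 1 = 2.851.
T₁⁴ − T₂⁴ = 2.18×10^12 − 6.47×10^11 = 1.53×10^12 K⁴.
q = 5.67×10⁻⁸ × 1.53×10^12 / 2.851 = 30500 W/m².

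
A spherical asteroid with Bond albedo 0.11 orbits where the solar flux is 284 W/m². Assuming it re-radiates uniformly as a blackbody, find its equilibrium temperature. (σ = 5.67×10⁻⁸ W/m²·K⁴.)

Power absorbed = (1−a)S·πR²; power emitted = 4πR²σT⁴. Equating and cancelling πR²:
T = ((1−a)S / 4σ)^(1/4) = (253 / (4 × 5.67×10⁻⁸))^(1/4) = (1.11×10^9)^(1/4).
T = 183 K.

T ≈ 183 K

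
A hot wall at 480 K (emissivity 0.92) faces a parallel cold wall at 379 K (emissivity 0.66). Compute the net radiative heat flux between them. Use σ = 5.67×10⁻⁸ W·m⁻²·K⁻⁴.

For two large parallel gray plates, q = σ(T₁⁴ − T₂⁴) / (1/ε₁ + 1/ε₂ − 1).
1/ε₁ + 1/ε₂ − 1 = 1/0.92 + 1/0.66 − 1 = 1.602.
T₁⁴ − T₂⁴ = 5.31×10^10 − 2.06×10^10 = 3.25×10^10 K⁴.
q = 5.67×10⁻⁸ × 3.25×10^10 / 1.602 = 1150 W/m².

q ≈ 1150 W/m²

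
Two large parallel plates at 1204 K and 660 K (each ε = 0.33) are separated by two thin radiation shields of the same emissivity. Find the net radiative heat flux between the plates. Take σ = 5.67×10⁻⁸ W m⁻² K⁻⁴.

Each of the 3 gaps contributes resistance (2/ε − 1) = 2/0.33 − 1 = 5.061; total = 15.18.
q = σ(T₁⁴ − T₂⁴) / 15.18 = 5.67×10⁻⁸ × 1.91×10^12 / 15.18 = 7140 W/m².

q ≈ 7140 W/m²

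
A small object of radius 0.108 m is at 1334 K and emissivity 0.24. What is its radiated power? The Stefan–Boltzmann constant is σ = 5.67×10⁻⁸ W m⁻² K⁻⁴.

P ≈ 6320 W

A = 4πr² = 4π × (0.108)² = 0.147 m².
P = εσAT⁴ = 0.24 × 5.67×10⁻⁸ × 0.147 × (1334)⁴ = 0.24 × 5.67×10⁻⁸ × 0.147 × 3.17×10^12.
P = 6320 W.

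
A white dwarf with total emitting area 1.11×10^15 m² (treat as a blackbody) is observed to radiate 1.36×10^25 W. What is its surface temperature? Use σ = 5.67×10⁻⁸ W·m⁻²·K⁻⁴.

T ≈ 21600 K

From P = σAT⁴, T = (P / σA)^(1/4) = (1.36×10^25 / (5.67×10⁻⁸ × 1.11×10^15))^(1/4).
T = (2.16×10^17)^(1/4) = 21600 K.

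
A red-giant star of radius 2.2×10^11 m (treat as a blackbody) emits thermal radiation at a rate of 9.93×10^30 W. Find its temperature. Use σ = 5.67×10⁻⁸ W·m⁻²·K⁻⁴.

T ≈ 4120 K

A = 4πr² = 4π × (2.2×10^11)² = 6.08×10^23 m².
From P = σAT⁴, T = (P / σA)^(1/4) = (9.93×10^30 / (5.67×10⁻⁸ × 6.08×10^23))^(1/4).
T = (2.88×10^14)^(1/4) = 4120 K.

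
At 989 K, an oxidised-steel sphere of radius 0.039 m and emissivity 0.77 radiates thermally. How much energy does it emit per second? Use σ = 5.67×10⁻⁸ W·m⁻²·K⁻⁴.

P ≈ 798 W

A = 4πr² = 4π × (0.039)² = 0.0191 m².
P = εσAT⁴ = 0.77 × 5.67×10⁻⁸ × 0.0191 × (989)⁴ = 0.77 × 5.67×10⁻⁸ × 0.0191 × 9.57×10^11.
P = 798 W.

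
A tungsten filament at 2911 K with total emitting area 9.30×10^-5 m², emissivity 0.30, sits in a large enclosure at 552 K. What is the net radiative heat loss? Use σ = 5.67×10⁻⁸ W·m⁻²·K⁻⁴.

Q = εσA(T⁴ − T_s⁴). T⁴ − T_s⁴ = (2911)⁴ − (552)⁴ = 7.18×10^13 − 9.28×10^10 = 7.17×10^13 K⁴.
Q = 0.30 × 5.67×10⁻⁸ × 9.30×10^-5 × 7.17×10^13 = 113 W.

Q ≈ 113 W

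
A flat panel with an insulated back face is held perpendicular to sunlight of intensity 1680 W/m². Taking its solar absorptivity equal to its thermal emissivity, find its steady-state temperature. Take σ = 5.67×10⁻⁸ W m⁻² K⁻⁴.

Absorbed flux αS = emitted flux εσT⁴ (one radiating face); with α = ε, T = (S/σ)^(1/4).
T = (1680 / 5.67×10⁻⁸)^(1/4) = (2.96×10^10)^(1/4).
T = 415 K.

T ≈ 415 K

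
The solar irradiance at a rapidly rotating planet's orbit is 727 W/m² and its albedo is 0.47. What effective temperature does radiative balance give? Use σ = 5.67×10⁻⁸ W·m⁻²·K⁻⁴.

Power absorbed = (1−a)S·πR²; power emitted = 4πR²σT⁴. Equating and cancelling πR²:
T = ((1−a)S / 4σ)^(1/4) = (385 / (4 × 5.67×10⁻⁸))^(1/4) = (1.70×10^9)^(1/4).
T = 203 K.

T ≈ 203 K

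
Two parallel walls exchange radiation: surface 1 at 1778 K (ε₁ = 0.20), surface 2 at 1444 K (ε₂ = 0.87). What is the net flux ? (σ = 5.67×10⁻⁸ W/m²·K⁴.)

q ≈ 62200 W/m²

For two large parallel gray plates, q = σ(T₁⁴ − T₂⁴) / (1/ε₁ + 1/ε₂ − 1).
1/ε₁ + 1/ε₂ − 1 = 1/0.20 + 1/0.87 − 1 = 5.149.
T₁⁴ − T₂⁴ = 9.99×10^12 − 4.35×10^12 = 5.65×10^12 K⁴.
q = 5.67×10⁻⁸ × 5.65×10^12 / 5.149 = 62200 W/m².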